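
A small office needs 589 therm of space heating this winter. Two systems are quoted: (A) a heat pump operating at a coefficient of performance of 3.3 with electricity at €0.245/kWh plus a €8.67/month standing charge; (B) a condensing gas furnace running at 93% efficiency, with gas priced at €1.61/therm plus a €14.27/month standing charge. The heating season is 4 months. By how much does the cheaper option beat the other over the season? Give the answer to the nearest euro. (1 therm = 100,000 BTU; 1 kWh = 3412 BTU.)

Heat load = 589 therm × 100,000 = 58,900,000 BTU
Gas: input = 58,900,000 / 0.93 = 63,333,333 BTU = 633.3 therm → 633.3 × €1.61 = €1,019.67; + 4 × €14.27 standing = €1,076.75
Heat pump: 58,900,000 BTU / 3412 = 17,260 kWh heat; / 3.3 = 5,231 kWh in → × €0.245 = €1,281.62; + 4 × €8.67 standing = €1,316.30
Difference = |€1,076.75 − €1,316.30| = €239.55 ≈ €240

€240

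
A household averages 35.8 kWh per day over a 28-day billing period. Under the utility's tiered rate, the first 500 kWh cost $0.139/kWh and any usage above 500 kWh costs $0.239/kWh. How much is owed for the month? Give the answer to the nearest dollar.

Usage = 35.8 kWh/day × 28 days = 1002.4 kWh
First 500 kWh × $0.139 = $69.50
Remaining 502.4 kWh × $0.239 = $120.07
Total = $189.57 ≈ $190

$190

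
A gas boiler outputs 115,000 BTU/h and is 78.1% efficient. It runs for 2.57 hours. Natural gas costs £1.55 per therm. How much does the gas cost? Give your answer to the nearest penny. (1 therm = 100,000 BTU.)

£5.87

Heat delivered = 115,000 BTU/h × 2.57 h = 295,550 BTU
Gas input = 295,550 / 0.781 = 378,425 BTU
= 378,425 / 100,000 = 3.784 therm
Cost = 3.784 × £1.55/therm = £5.87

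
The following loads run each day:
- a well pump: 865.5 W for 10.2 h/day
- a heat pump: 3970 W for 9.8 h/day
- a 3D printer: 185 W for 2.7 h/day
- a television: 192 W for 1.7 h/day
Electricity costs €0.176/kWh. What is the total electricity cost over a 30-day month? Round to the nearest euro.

€256

well pump: 865.5 W × 10.2 h × 30 d = 264,843 Wh = 264.8 kWh
heat pump: 3970 W × 9.8 h × 30 d = 1,167,180 Wh = 1,167 kWh
3D printer: 185 W × 2.7 h × 30 d = 14,985 Wh = 14.99 kWh
television: 192 W × 1.7 h × 30 d = 9,792 Wh = 9.792 kWh
Total energy = 264.8 + 1,167 + 14.99 + 9.792 = 1,457 kWh
Cost = 1,457 kWh × €0.176 = €256.40 ≈ €256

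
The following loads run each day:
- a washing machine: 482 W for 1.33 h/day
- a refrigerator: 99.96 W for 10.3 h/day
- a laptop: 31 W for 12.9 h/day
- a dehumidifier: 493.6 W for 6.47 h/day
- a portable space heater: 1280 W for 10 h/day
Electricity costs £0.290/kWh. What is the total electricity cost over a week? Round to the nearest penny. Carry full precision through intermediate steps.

£36.67

washing machine: 482 W × 1.33 h × 7 d = 4,487 Wh = 4.487 kWh
refrigerator: 99.96 W × 10.3 h × 7 d = 7,207 Wh = 7.207 kWh
laptop: 31 W × 12.9 h × 7 d = 2,799 Wh = 2.799 kWh
dehumidifier: 493.6 W × 6.47 h × 7 d = 22,355 Wh = 22.36 kWh
portable space heater: 1280 W × 10 h × 7 d = 89,600 Wh = 89.6 kWh
Total energy = 4.487 + 7.207 + 2.799 + 22.36 + 89.6 = 126.4 kWh
Cost = 126.4 kWh × £0.290 = £36.67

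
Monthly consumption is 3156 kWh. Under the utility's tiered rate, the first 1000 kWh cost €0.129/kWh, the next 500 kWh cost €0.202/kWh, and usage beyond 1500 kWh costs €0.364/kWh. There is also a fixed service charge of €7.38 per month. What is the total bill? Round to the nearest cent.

€840.16

First 1000 kWh × €0.129 = €129.00
Next 500 kWh × €0.202 = €101.00
Remaining 1656 kWh × €0.364 = €602.78
Energy charge = €832.78; + service €7.38 = €840.16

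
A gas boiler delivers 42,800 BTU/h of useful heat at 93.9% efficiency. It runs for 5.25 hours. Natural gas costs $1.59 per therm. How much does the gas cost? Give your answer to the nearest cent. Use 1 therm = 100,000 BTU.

$3.80

Heat delivered = 42,800 BTU/h × 5.25 h = 224,700 BTU
Gas input = 224,700 / 0.939 = 239,297 BTU
= 239,297 / 100,000 = 2.393 therm
Cost = 2.393 × $1.59/therm = $3.80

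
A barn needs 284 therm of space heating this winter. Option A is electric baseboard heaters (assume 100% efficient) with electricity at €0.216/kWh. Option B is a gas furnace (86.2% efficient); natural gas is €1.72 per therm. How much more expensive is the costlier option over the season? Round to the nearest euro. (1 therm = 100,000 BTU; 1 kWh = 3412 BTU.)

€1231

Heat load = 284 therm × 100,000 = 28,400,000 BTU
Gas: input = 28,400,000 / 0.862 = 32,946,636 BTU = 329.5 therm → 329.5 × €1.72 = €566.68
Electric: 28,400,000 BTU / 3412 = 8,324 kWh → × €0.216 = €1,797.89
Difference = |€566.68 − €1,797.89| = €1,231.21 ≈ €1231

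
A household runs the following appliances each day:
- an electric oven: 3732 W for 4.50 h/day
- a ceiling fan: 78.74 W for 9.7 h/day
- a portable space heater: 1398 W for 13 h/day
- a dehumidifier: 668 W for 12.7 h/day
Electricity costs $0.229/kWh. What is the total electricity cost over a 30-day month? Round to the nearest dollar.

electric oven: 3732 W × 4.50 h × 30 d = 503,820 Wh = 503.8 kWh
ceiling fan: 78.74 W × 9.7 h × 30 d = 22,913 Wh = 22.91 kWh
portable space heater: 1398 W × 13 h × 30 d = 545,220 Wh = 545.2 kWh
dehumidifier: 668 W × 12.7 h × 30 d = 254,508 Wh = 254.5 kWh
Total energy = 503.8 + 22.91 + 545.2 + 254.5 = 1,326 kWh
Cost = 1,326 kWh × $0.229 = $303.76 ≈ $304

$304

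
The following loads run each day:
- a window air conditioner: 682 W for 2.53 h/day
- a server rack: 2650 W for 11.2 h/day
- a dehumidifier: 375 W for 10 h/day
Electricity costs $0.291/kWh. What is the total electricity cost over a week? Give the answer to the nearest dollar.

window air conditioner: 682 W × 2.53 h × 7 d = 12,078 Wh = 12.08 kWh
server rack: 2650 W × 11.2 h × 7 d = 207,760 Wh = 207.8 kWh
dehumidifier: 375 W × 10 h × 7 d = 26,250 Wh = 26.25 kWh
Total energy = 12.08 + 207.8 + 26.25 = 246.1 kWh
Cost = 246.1 kWh × $0.291 = $71.61 ≈ $72

$72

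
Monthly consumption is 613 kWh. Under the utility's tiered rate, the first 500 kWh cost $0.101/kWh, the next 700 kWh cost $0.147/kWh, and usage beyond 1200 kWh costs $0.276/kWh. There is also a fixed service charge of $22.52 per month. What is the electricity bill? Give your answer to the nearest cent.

$89.63

First 500 kWh × $0.101 = $50.50
Next 113 kWh × $0.147 = $16.61
Remaining tier: 0 kWh (not reached)
Energy charge = $67.11; + service $22.52 = $89.63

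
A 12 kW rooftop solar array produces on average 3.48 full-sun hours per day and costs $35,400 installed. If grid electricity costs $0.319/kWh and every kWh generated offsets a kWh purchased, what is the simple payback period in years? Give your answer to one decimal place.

7.3 years

Daily generation = 12 kW × 3.48 h = 41.76 kWh
Annual generation = 41.76 × 365 = 15242 kWh
Annual savings = 15242 × $0.319 = $4,862.33
Payback = $35,400 / $4,862.33 = 7.28 years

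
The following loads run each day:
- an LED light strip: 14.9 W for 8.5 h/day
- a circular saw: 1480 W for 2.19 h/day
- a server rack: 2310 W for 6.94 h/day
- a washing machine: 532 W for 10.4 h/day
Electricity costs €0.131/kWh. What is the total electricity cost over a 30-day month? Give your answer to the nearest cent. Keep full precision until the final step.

€97.98

LED light strip: 14.9 W × 8.5 h × 30 d = 3,800 Wh = 3.8 kWh
circular saw: 1480 W × 2.19 h × 30 d = 97,236 Wh = 97.24 kWh
server rack: 2310 W × 6.94 h × 30 d = 480,942 Wh = 480.9 kWh
washing machine: 532 W × 10.4 h × 30 d = 165,984 Wh = 166 kWh
Total energy = 3.8 + 97.24 + 480.9 + 166 = 748 kWh
Cost = 748 kWh × €0.131 = €97.98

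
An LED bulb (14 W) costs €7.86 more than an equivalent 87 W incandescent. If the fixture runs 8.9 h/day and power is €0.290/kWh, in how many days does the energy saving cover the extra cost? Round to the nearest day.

Power saved = 87 − 14 = 73 W
Daily energy saved = 73 W × 8.9 h = 649.7 Wh = 0.6497 kWh
Daily savings = 0.6497 × €0.290 = €0.1884
Payback = €7.86 / €0.1884 per day = 41.72 days

42 days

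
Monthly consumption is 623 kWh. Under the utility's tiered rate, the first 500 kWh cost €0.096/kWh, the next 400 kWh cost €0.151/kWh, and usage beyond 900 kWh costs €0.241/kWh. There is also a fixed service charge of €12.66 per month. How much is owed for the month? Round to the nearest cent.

€79.23

First 500 kWh × €0.096 = €48.00
Next 123 kWh × €0.151 = €18.57
Remaining tier: 0 kWh (not reached)
Energy charge = €66.57; + service €12.66 = €79.23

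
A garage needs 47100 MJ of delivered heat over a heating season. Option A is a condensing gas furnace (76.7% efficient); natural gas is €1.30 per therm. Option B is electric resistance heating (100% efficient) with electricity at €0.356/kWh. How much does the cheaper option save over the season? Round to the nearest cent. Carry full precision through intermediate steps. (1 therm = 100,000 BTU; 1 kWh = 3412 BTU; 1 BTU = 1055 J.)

Heat load = 47100 MJ = 47,100,000,000 J / 1055 = 44,644,550 BTU
Gas: input = 44,644,550 / 0.767 = 58,206,714 BTU = 582.1 therm → 582.1 × €1.30 = €756.69
Electric: 44,644,550 BTU / 3412 = 13,080 kWh → × €0.356 = €4,658.11
Difference = |€756.69 − €4,658.11| = €3,901.42

€3901.42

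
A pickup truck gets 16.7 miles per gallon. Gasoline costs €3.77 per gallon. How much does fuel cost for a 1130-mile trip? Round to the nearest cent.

€255.10

Fuel = 1130 mi / 16.7 mpg = 67.66 gal
Cost = 67.66 gal × €3.77/gal = €255.10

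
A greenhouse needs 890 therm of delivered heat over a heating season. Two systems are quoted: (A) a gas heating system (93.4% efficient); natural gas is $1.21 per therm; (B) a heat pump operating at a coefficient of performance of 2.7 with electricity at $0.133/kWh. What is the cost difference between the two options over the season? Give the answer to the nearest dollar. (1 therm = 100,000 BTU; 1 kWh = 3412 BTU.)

$132

Heat load = 890 therm × 100,000 = 89,000,000 BTU
Gas: input = 89,000,000 / 0.934 = 95,289,079 BTU = 952.9 therm → 952.9 × $1.21 = $1,153.00
Heat pump: 89,000,000 BTU / 3412 = 26,080 kWh heat; / 2.7 = 9,661 kWh in → × $0.133 = $1,284.90
Difference = |$1,153.00 − $1,284.90| = $131.90 ≈ $132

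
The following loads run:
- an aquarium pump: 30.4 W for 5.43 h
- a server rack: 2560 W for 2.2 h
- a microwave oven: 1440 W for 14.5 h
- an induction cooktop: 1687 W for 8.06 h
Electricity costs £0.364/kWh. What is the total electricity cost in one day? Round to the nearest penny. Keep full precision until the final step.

aquarium pump: 30.4 W × 5.43 h = 165 Wh = 0.1651 kWh
server rack: 2560 W × 2.2 h = 5,632 Wh = 5.632 kWh
microwave oven: 1440 W × 14.5 h = 20,880 Wh = 20.88 kWh
induction cooktop: 1687 W × 8.06 h = 13,597 Wh = 13.6 kWh
Total energy = 0.1651 + 5.632 + 20.88 + 13.6 = 40.27 kWh
Cost = 40.27 kWh × £0.364 = £14.66

£14.66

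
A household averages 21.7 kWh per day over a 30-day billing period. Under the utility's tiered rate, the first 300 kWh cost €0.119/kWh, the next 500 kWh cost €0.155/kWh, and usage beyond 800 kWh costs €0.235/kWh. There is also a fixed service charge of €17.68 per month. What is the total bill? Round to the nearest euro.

€108

Usage = 21.7 kWh/day × 30 days = 651 kWh
First 300 kWh × €0.119 = €35.70
Next 351 kWh × €0.155 = €54.41
Remaining tier: 0 kWh (not reached)
Energy charge = €90.10; + service €17.68 = €107.78 ≈ €108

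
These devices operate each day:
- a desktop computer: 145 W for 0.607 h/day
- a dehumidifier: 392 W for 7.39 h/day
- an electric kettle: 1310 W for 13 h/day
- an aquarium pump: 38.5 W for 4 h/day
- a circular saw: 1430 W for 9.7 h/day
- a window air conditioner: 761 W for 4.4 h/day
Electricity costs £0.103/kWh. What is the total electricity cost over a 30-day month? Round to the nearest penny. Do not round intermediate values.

£115.53

desktop computer: 145 W × 0.607 h × 30 d = 2,640 Wh = 2.64 kWh
dehumidifier: 392 W × 7.39 h × 30 d = 86,906 Wh = 86.91 kWh
electric kettle: 1310 W × 13 h × 30 d = 510,900 Wh = 510.9 kWh
aquarium pump: 38.5 W × 4 h × 30 d = 4,620 Wh = 4.62 kWh
circular saw: 1430 W × 9.7 h × 30 d = 416,130 Wh = 416.1 kWh
window air conditioner: 761 W × 4.4 h × 30 d = 100,452 Wh = 100.5 kWh
Total energy = 2.64 + 86.91 + 510.9 + 4.62 + 416.1 + 100.5 = 1,122 kWh
Cost = 1,122 kWh × £0.103 = £115.53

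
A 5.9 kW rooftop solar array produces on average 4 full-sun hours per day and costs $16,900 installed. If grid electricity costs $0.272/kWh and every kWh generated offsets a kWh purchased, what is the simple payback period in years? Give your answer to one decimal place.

Daily generation = 5.9 kW × 4 h = 23.6 kWh
Annual generation = 23.6 × 365 = 8614 kWh
Annual savings = 8614 × $0.272 = $2,343.01
Payback = $16,900 / $2,343.01 = 7.21 years

7.2 years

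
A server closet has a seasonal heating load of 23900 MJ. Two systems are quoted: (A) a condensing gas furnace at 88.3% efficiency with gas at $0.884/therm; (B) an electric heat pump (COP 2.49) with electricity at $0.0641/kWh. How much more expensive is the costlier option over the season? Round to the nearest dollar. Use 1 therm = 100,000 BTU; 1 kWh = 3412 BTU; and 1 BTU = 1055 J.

$56

Heat load = 23900 MJ = 23,900,000,000 J / 1055 = 22,654,028 BTU
Gas: input = 22,654,028 / 0.883 = 25,655,751 BTU = 256.6 therm → 256.6 × $0.884 = $226.80
Heat pump: 22,654,028 BTU / 3412 = 6,640 kWh heat; / 2.49 = 2,666 kWh in → × $0.0641 = $170.92
Difference = |$226.80 − $170.92| = $55.88 ≈ $56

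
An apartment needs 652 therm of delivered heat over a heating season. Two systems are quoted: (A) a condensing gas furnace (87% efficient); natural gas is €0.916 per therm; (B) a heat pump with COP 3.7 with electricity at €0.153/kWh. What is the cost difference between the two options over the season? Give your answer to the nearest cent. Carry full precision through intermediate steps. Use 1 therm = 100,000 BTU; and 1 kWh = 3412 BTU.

€103.71

Heat load = 652 therm × 100,000 = 65,200,000 BTU
Gas: input = 65,200,000 / 0.87 = 74,942,529 BTU = 749.4 therm → 749.4 × €0.916 = €686.47
Heat pump: 65,200,000 BTU / 3412 = 19,110 kWh heat; / 3.7 = 5,165 kWh in → × €0.153 = €790.18
Difference = |€686.47 − €790.18| = €103.71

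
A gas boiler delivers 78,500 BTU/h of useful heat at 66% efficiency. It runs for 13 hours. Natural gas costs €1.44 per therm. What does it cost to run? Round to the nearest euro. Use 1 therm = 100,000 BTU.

€22

Heat delivered = 78,500 BTU/h × 13 h = 1,020,500 BTU
Gas input = 1,020,500 / 0.66 = 1,546,212 BTU
= 1,546,212 / 100,000 = 15.46 therm
Cost = 15.46 × €1.44/therm = €22.27 ≈ €22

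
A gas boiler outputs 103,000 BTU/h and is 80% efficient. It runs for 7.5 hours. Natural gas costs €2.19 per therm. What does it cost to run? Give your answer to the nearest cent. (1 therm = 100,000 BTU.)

Heat delivered = 103,000 BTU/h × 7.5 h = 772,500 BTU
Gas input = 772,500 / 0.80 = 965,625 BTU
= 965,625 / 100,000 = 9.656 therm
Cost = 9.656 × €2.19/therm = €21.15

€21.15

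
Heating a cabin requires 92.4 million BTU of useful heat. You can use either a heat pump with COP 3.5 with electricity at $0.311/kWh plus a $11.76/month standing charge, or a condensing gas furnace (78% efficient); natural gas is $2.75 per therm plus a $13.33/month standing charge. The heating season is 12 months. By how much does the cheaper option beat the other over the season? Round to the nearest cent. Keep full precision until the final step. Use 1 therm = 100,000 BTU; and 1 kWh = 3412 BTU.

Heat load = 92.4 × 10⁶ BTU = 92,400,000 BTU
Gas: input = 92,400,000 / 0.78 = 118,461,538 BTU = 1,185 therm → 1,185 × $2.75 = $3,257.69; + 12 × $13.33 standing = $3,417.65
Heat pump: 92,400,000 BTU / 3412 = 27,080 kWh heat; / 3.5 = 7,737 kWh in → × $0.311 = $2,406.33; + 12 × $11.76 standing = $2,547.45
Difference = |$3,417.65 − $2,547.45| = $870.20

$870.20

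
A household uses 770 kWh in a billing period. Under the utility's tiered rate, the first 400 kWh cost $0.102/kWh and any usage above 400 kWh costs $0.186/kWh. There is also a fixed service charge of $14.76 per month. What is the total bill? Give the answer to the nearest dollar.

First 400 kWh × $0.102 = $40.80
Remaining 370 kWh × $0.186 = $68.82
Energy charge = $109.62; + service $14.76 = $124.38 ≈ $124

$124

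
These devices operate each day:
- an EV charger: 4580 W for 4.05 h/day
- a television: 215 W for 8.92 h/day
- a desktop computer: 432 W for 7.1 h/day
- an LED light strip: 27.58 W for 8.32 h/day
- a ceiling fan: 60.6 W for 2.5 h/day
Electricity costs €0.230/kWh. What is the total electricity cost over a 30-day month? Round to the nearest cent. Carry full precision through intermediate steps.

€165.01

EV charger: 4580 W × 4.05 h × 30 d = 556,470 Wh = 556.5 kWh
television: 215 W × 8.92 h × 30 d = 57,534 Wh = 57.53 kWh
desktop computer: 432 W × 7.1 h × 30 d = 92,016 Wh = 92.02 kWh
LED light strip: 27.58 W × 8.32 h × 30 d = 6,884 Wh = 6.884 kWh
ceiling fan: 60.6 W × 2.5 h × 30 d = 4,545 Wh = 4.545 kWh
Total energy = 556.5 + 57.53 + 92.02 + 6.884 + 4.545 = 717.4 kWh
Cost = 717.4 kWh × €0.230 = €165.01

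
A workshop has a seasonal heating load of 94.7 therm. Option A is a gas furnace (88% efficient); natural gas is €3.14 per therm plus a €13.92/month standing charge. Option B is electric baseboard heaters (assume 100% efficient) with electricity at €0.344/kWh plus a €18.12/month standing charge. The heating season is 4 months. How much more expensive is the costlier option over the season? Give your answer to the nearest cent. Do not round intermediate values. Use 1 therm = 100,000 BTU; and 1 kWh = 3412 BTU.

€633.66

Heat load = 94.7 therm × 100,000 = 9,470,000 BTU
Gas: input = 9,470,000 / 0.88 = 10,761,364 BTU = 107.6 therm → 107.6 × €3.14 = €337.91; + 4 × €13.92 standing = €393.59
Electric: 9,470,000 BTU / 3412 = 2,775 kWh → × €0.344 = €954.77; + 4 × €18.12 standing = €1,027.25
Difference = |€393.59 − €1,027.25| = €633.66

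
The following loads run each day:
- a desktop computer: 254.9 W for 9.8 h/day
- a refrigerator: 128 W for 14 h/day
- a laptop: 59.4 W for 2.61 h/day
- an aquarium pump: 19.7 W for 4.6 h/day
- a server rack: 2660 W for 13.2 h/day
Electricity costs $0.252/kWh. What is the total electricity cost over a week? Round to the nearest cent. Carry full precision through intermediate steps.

desktop computer: 254.9 W × 9.8 h × 7 d = 17,486 Wh = 17.49 kWh
refrigerator: 128 W × 14 h × 7 d = 12,544 Wh = 12.54 kWh
laptop: 59.4 W × 2.61 h × 7 d = 1,085 Wh = 1.085 kWh
aquarium pump: 19.7 W × 4.6 h × 7 d = 634 Wh = 0.6343 kWh
server rack: 2660 W × 13.2 h × 7 d = 245,784 Wh = 245.8 kWh
Total energy = 17.49 + 12.54 + 1.085 + 0.6343 + 245.8 = 277.5 kWh
Cost = 277.5 kWh × $0.252 = $69.94

$69.94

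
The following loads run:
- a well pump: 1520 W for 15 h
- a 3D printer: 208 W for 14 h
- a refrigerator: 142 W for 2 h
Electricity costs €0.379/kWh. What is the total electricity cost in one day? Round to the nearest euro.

well pump: 1520 W × 15 h = 22,800 Wh = 22.8 kWh
3D printer: 208 W × 14 h = 2,912 Wh = 2.912 kWh
refrigerator: 142 W × 2 h = 284 Wh = 0.284 kWh
Total energy = 22.8 + 2.912 + 0.284 = 26 kWh
Cost = 26 kWh × €0.379 = €9.85 ≈ €10

€10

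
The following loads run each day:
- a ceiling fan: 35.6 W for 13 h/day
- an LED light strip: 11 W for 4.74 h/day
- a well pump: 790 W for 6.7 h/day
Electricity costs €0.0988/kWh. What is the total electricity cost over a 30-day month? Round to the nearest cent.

€17.21

ceiling fan: 35.6 W × 13 h × 30 d = 13,884 Wh = 13.88 kWh
LED light strip: 11 W × 4.74 h × 30 d = 1,564 Wh = 1.564 kWh
well pump: 790 W × 6.7 h × 30 d = 158,790 Wh = 158.8 kWh
Total energy = 13.88 + 1.564 + 158.8 = 174.2 kWh
Cost = 174.2 kWh × €0.0988 = €17.21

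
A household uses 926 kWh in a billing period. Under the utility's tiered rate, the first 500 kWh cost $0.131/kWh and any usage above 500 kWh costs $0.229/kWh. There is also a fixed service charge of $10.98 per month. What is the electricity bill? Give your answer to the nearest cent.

$174.03

First 500 kWh × $0.131 = $65.50
Remaining 426 kWh × $0.229 = $97.55
Energy charge = $163.05; + service $10.98 = $174.03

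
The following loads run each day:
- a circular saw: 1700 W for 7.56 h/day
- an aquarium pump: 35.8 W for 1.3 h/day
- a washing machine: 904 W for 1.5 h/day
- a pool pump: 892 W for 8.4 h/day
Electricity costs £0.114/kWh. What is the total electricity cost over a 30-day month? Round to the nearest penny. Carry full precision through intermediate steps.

circular saw: 1700 W × 7.56 h × 30 d = 385,560 Wh = 385.6 kWh
aquarium pump: 35.8 W × 1.3 h × 30 d = 1,396 Wh = 1.396 kWh
washing machine: 904 W × 1.5 h × 30 d = 40,680 Wh = 40.68 kWh
pool pump: 892 W × 8.4 h × 30 d = 224,784 Wh = 224.8 kWh
Total energy = 385.6 + 1.396 + 40.68 + 224.8 = 652.4 kWh
Cost = 652.4 kWh × £0.114 = £74.38

£74.38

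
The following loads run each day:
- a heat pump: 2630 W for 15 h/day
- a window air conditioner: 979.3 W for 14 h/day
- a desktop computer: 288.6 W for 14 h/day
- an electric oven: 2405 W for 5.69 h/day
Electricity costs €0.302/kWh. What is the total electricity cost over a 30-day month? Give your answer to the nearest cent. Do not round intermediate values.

€642.22

heat pump: 2630 W × 15 h × 30 d = 1,183,500 Wh = 1,184 kWh
window air conditioner: 979.3 W × 14 h × 30 d = 411,306 Wh = 411.3 kWh
desktop computer: 288.6 W × 14 h × 30 d = 121,212 Wh = 121.2 kWh
electric oven: 2405 W × 5.69 h × 30 d = 410,534 Wh = 410.5 kWh
Total energy = 1,184 + 411.3 + 121.2 + 410.5 = 2,127 kWh
Cost = 2,127 kWh × €0.302 = €642.22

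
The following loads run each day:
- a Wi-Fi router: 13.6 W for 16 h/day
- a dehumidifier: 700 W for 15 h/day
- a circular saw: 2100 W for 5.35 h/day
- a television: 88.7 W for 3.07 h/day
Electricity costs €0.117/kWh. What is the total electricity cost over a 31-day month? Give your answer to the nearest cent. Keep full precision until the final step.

Wi-Fi router: 13.6 W × 16 h × 31 d = 6,746 Wh = 6.746 kWh
dehumidifier: 700 W × 15 h × 31 d = 325,500 Wh = 325.5 kWh
circular saw: 2100 W × 5.35 h × 31 d = 348,285 Wh = 348.3 kWh
television: 88.7 W × 3.07 h × 31 d = 8,442 Wh = 8.442 kWh
Total energy = 6.746 + 325.5 + 348.3 + 8.442 = 689 kWh
Cost = 689 kWh × €0.117 = €80.61

€80.61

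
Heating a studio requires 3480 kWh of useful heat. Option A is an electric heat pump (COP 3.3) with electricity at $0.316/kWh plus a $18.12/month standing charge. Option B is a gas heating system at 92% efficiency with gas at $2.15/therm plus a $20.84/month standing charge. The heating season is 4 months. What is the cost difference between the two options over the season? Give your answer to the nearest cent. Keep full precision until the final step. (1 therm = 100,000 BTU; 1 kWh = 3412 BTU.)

Heat load = 3480 kWh × 3412 = 11,873,760 BTU
Gas: input = 11,873,760 / 0.92 = 12,906,261 BTU = 129.1 therm → 129.1 × $2.15 = $277.48; + 4 × $20.84 standing = $360.84
Heat pump: 11,873,760 BTU / 3412 = 3,480 kWh heat; / 3.3 = 1,055 kWh in → × $0.316 = $333.24; + 4 × $18.12 standing = $405.72
Difference = |$360.84 − $405.72| = $44.87

$44.87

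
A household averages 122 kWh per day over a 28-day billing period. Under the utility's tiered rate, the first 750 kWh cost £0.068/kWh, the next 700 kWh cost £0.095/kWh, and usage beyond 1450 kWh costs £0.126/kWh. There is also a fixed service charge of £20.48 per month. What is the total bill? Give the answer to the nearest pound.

£386

Usage = 122 kWh/day × 28 days = 3416 kWh
First 750 kWh × £0.068 = £51.00
Next 700 kWh × £0.095 = £66.50
Remaining 1966 kWh × £0.126 = £247.72
Energy charge = £365.22; + service £20.48 = £385.70 ≈ £386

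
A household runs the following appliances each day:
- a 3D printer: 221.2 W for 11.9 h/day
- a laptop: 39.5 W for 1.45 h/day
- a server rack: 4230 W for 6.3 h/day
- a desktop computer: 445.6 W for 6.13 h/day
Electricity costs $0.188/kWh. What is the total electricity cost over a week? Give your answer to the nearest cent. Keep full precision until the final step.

$42.20

3D printer: 221.2 W × 11.9 h × 7 d = 18,426 Wh = 18.43 kWh
laptop: 39.5 W × 1.45 h × 7 d = 401 Wh = 0.4009 kWh
server rack: 4230 W × 6.3 h × 7 d = 186,543 Wh = 186.5 kWh
desktop computer: 445.6 W × 6.13 h × 7 d = 19,121 Wh = 19.12 kWh
Total energy = 18.43 + 0.4009 + 186.5 + 19.12 = 224.5 kWh
Cost = 224.5 kWh × $0.188 = $42.20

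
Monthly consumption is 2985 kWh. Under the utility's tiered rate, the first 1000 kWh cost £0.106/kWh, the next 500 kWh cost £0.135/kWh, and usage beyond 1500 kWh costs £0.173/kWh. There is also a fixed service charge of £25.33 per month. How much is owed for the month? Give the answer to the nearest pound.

First 1000 kWh × £0.106 = £106.00
Next 500 kWh × £0.135 = £67.50
Remaining 1485 kWh × £0.173 = £256.90
Energy charge = £430.40; + service £25.33 = £455.73 ≈ £456

£456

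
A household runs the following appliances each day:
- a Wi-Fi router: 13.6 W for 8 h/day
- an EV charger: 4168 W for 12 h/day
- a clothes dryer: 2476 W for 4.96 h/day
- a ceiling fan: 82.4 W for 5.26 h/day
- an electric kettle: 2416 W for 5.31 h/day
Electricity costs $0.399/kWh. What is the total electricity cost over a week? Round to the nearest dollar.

$211

Wi-Fi router: 13.6 W × 8 h × 7 d = 762 Wh = 0.7616 kWh
EV charger: 4168 W × 12 h × 7 d = 350,112 Wh = 350.1 kWh
clothes dryer: 2476 W × 4.96 h × 7 d = 85,967 Wh = 85.97 kWh
ceiling fan: 82.4 W × 5.26 h × 7 d = 3,034 Wh = 3.034 kWh
electric kettle: 2416 W × 5.31 h × 7 d = 89,803 Wh = 89.8 kWh
Total energy = 0.7616 + 350.1 + 85.97 + 3.034 + 89.8 = 529.7 kWh
Cost = 529.7 kWh × $0.399 = $211.34 ≈ $211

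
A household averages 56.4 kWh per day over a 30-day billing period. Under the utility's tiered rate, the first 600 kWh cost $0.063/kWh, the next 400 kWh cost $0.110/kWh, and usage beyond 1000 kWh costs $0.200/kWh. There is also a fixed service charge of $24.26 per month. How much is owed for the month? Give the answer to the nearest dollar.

$244

Usage = 56.4 kWh/day × 30 days = 1692 kWh
First 600 kWh × $0.063 = $37.80
Next 400 kWh × $0.110 = $44.00
Remaining 692 kWh × $0.200 = $138.40
Energy charge = $220.20; + service $24.26 = $244.46 ≈ $244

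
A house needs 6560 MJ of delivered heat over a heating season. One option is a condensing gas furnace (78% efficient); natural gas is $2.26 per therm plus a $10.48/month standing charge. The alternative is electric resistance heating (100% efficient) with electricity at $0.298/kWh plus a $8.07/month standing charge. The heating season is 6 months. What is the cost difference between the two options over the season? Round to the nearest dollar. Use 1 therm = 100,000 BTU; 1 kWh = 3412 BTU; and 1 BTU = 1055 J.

Heat load = 6560 MJ = 6,560,000,000 J / 1055 = 6,218,009 BTU
Gas: input = 6,218,009 / 0.78 = 7,971,807 BTU = 79.72 therm → 79.72 × $2.26 = $180.16; + 6 × $10.48 standing = $243.04
Electric: 6,218,009 BTU / 3412 = 1,822 kWh → × $0.298 = $543.07; + 6 × $8.07 standing = $591.49
Difference = |$243.04 − $591.49| = $348.45 ≈ $348

$348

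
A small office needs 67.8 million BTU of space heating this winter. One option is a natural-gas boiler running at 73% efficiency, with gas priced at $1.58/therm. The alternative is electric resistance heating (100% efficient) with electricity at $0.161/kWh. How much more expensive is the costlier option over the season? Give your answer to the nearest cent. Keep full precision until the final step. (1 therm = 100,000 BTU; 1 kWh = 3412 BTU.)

$1731.79

Heat load = 67.8 × 10⁶ BTU = 67,800,000 BTU
Gas: input = 67,800,000 / 0.73 = 92,876,712 BTU = 928.8 therm → 928.8 × $1.58 = $1,467.45
Electric: 67,800,000 BTU / 3412 = 19,870 kWh → × $0.161 = $3,199.24
Difference = |$1,467.45 − $3,199.24| = $1,731.79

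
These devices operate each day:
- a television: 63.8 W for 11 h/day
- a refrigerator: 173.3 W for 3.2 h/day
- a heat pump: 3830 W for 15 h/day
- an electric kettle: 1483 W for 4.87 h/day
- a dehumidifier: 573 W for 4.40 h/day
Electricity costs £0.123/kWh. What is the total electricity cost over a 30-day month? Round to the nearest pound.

£253

television: 63.8 W × 11 h × 30 d = 21,054 Wh = 21.05 kWh
refrigerator: 173.3 W × 3.2 h × 30 d = 16,637 Wh = 16.64 kWh
heat pump: 3830 W × 15 h × 30 d = 1,723,500 Wh = 1,724 kWh
electric kettle: 1483 W × 4.87 h × 30 d = 216,666 Wh = 216.7 kWh
dehumidifier: 573 W × 4.40 h × 30 d = 75,636 Wh = 75.64 kWh
Total energy = 21.05 + 16.64 + 1,724 + 216.7 + 75.64 = 2,053 kWh
Cost = 2,053 kWh × £0.123 = £252.58 ≈ £253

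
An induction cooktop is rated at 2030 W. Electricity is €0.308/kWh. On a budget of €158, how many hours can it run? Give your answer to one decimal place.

252.7 h

Energy budget = €158 / €0.308 per kWh = 513 kWh = 512,987 Wh
Runtime = 512,987 Wh / 2030 W = 252.7 h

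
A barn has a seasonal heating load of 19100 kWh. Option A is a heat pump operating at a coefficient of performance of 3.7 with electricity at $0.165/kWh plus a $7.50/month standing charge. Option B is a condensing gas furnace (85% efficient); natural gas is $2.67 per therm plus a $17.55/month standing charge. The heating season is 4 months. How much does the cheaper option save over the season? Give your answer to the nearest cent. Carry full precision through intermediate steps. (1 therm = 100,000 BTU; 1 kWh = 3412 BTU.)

Heat load = 19100 kWh × 3412 = 65,169,200 BTU
Gas: input = 65,169,200 / 0.85 = 76,669,647 BTU = 766.7 therm → 766.7 × $2.67 = $2,047.08; + 4 × $17.55 standing = $2,117.28
Heat pump: 65,169,200 BTU / 3412 = 19,100 kWh heat; / 3.7 = 5,162 kWh in → × $0.165 = $851.76; + 4 × $7.50 standing = $881.76
Difference = |$2,117.28 − $881.76| = $1,235.52

$1235.52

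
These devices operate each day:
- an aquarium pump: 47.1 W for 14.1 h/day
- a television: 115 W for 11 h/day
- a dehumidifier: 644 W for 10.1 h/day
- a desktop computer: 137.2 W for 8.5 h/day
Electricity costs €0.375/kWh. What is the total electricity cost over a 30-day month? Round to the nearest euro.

aquarium pump: 47.1 W × 14.1 h × 30 d = 19,923 Wh = 19.92 kWh
television: 115 W × 11 h × 30 d = 37,950 Wh = 37.95 kWh
dehumidifier: 644 W × 10.1 h × 30 d = 195,132 Wh = 195.1 kWh
desktop computer: 137.2 W × 8.5 h × 30 d = 34,986 Wh = 34.99 kWh
Total energy = 19.92 + 37.95 + 195.1 + 34.99 = 288 kWh
Cost = 288 kWh × €0.375 = €108.00

€108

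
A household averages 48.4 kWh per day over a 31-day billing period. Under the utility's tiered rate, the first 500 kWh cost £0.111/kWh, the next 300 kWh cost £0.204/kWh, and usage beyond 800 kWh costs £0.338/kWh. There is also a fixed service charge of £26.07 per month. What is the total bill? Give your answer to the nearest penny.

Usage = 48.4 kWh/day × 31 days = 1500.4 kWh
First 500 kWh × £0.111 = £55.50
Next 300 kWh × £0.204 = £61.20
Remaining 700.4 kWh × £0.338 = £236.74
Energy charge = £353.44; + service £26.07 = £379.51

£379.51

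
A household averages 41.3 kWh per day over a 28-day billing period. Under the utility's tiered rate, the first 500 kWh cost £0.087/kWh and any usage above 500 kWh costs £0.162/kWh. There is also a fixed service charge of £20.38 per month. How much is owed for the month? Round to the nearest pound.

Usage = 41.3 kWh/day × 28 days = 1156.4 kWh
First 500 kWh × £0.087 = £43.50
Remaining 656.4 kWh × £0.162 = £106.34
Energy charge = £149.84; + service £20.38 = £170.22 ≈ £170

£170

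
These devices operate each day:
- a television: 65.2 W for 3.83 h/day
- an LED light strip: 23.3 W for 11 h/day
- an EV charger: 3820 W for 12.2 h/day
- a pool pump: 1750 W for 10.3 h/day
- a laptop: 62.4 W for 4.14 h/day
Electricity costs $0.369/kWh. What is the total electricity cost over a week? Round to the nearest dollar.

$169

television: 65.2 W × 3.83 h × 7 d = 1,748 Wh = 1.748 kWh
LED light strip: 23.3 W × 11 h × 7 d = 1,794 Wh = 1.794 kWh
EV charger: 3820 W × 12.2 h × 7 d = 326,228 Wh = 326.2 kWh
pool pump: 1750 W × 10.3 h × 7 d = 126,175 Wh = 126.2 kWh
laptop: 62.4 W × 4.14 h × 7 d = 1,808 Wh = 1.808 kWh
Total energy = 1.748 + 1.794 + 326.2 + 126.2 + 1.808 = 457.8 kWh
Cost = 457.8 kWh × $0.369 = $168.91 ≈ $169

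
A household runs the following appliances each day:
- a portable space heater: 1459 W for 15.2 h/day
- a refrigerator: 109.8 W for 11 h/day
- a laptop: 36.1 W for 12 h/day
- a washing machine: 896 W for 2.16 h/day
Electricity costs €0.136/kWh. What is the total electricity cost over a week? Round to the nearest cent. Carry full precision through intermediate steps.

portable space heater: 1459 W × 15.2 h × 7 d = 155,238 Wh = 155.2 kWh
refrigerator: 109.8 W × 11 h × 7 d = 8,455 Wh = 8.455 kWh
laptop: 36.1 W × 12 h × 7 d = 3,032 Wh = 3.032 kWh
washing machine: 896 W × 2.16 h × 7 d = 13,548 Wh = 13.55 kWh
Total energy = 155.2 + 8.455 + 3.032 + 13.55 = 180.3 kWh
Cost = 180.3 kWh × €0.136 = €24.52

€24.52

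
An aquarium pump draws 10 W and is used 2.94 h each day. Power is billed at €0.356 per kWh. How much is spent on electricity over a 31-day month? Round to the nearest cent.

€0.32

Energy = 10 W × 2.94 h/day × 31 days = 911 Wh = 0.9114 kWh
Cost = 0.9114 kWh × €0.356/kWh = €0.32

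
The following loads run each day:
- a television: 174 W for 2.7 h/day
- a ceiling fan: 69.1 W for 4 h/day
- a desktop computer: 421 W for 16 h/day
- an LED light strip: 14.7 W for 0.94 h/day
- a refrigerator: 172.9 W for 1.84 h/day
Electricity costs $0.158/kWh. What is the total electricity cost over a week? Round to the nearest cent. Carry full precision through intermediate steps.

$8.64

television: 174 W × 2.7 h × 7 d = 3,289 Wh = 3.289 kWh
ceiling fan: 69.1 W × 4 h × 7 d = 1,935 Wh = 1.935 kWh
desktop computer: 421 W × 16 h × 7 d = 47,152 Wh = 47.15 kWh
LED light strip: 14.7 W × 0.94 h × 7 d = 97 Wh = 0.09673 kWh
refrigerator: 172.9 W × 1.84 h × 7 d = 2,227 Wh = 2.227 kWh
Total energy = 3.289 + 1.935 + 47.15 + 0.09673 + 2.227 = 54.7 kWh
Cost = 54.7 kWh × $0.158 = $8.64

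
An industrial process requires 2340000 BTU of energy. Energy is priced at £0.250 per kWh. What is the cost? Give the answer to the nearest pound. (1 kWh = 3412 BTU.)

£171

2340000 BTU × (0.00029308 kWh/BTU) = 685.8 kWh
Cost = 685.8 kWh × £0.250/kWh = £171.45 ≈ £171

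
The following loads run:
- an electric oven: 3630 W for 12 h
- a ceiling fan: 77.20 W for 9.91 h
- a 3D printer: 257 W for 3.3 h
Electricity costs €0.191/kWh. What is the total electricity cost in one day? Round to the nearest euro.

€9

electric oven: 3630 W × 12 h = 43,560 Wh = 43.56 kWh
ceiling fan: 77.20 W × 9.91 h = 765 Wh = 0.7651 kWh
3D printer: 257 W × 3.3 h = 848 Wh = 0.8481 kWh
Total energy = 43.56 + 0.7651 + 0.8481 = 45.17 kWh
Cost = 45.17 kWh × €0.191 = €8.63 ≈ €9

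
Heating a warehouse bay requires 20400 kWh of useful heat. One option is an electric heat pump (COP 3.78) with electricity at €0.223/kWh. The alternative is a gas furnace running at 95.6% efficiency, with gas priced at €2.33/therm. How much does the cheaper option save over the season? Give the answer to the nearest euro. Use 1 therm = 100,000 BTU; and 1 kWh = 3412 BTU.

€493

Heat load = 20400 kWh × 3412 = 69,604,800 BTU
Gas: input = 69,604,800 / 0.956 = 72,808,368 BTU = 728.1 therm → 728.1 × €2.33 = €1,696.43
Heat pump: 69,604,800 BTU / 3412 = 20,400 kWh heat; / 3.78 = 5,397 kWh in → × €0.223 = €1,203.49
Difference = |€1,696.43 − €1,203.49| = €492.94 ≈ €493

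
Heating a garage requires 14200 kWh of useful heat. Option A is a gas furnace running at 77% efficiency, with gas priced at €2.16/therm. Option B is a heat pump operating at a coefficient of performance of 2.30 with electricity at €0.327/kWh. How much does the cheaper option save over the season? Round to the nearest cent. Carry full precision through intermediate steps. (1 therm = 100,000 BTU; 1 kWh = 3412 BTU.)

Heat load = 14200 kWh × 3412 = 48,450,400 BTU
Gas: input = 48,450,400 / 0.77 = 62,922,597 BTU = 629.2 therm → 629.2 × €2.16 = €1,359.13
Heat pump: 48,450,400 BTU / 3412 = 14,200 kWh heat; / 2.30 = 6,174 kWh in → × €0.327 = €2,018.87
Difference = |€1,359.13 − €2,018.87| = €659.74

€659.74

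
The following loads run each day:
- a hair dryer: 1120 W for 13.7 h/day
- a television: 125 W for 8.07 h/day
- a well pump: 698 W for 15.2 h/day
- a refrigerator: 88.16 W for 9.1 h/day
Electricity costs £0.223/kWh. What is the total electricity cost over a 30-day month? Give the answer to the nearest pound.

£186

hair dryer: 1120 W × 13.7 h × 30 d = 460,320 Wh = 460.3 kWh
television: 125 W × 8.07 h × 30 d = 30,262 Wh = 30.26 kWh
well pump: 698 W × 15.2 h × 30 d = 318,288 Wh = 318.3 kWh
refrigerator: 88.16 W × 9.1 h × 30 d = 24,068 Wh = 24.07 kWh
Total energy = 460.3 + 30.26 + 318.3 + 24.07 = 832.9 kWh
Cost = 832.9 kWh × £0.223 = £185.75 ≈ £186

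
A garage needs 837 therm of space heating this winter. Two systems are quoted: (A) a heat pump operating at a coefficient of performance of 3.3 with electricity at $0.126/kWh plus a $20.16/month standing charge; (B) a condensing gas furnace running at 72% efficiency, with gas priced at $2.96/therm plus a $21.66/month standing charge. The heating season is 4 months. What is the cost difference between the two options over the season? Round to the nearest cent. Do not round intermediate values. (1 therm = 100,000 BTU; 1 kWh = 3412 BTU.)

Heat load = 837 therm × 100,000 = 83,700,000 BTU
Gas: input = 83,700,000 / 0.72 = 116,250,000 BTU = 1,162 therm → 1,162 × $2.96 = $3,441.00; + 4 × $21.66 standing = $3,527.64
Heat pump: 83,700,000 BTU / 3412 = 24,530 kWh heat; / 3.3 = 7,434 kWh in → × $0.126 = $936.64; + 4 × $20.16 standing = $1,017.28
Difference = |$3,527.64 − $1,017.28| = $2,510.36

$2510.36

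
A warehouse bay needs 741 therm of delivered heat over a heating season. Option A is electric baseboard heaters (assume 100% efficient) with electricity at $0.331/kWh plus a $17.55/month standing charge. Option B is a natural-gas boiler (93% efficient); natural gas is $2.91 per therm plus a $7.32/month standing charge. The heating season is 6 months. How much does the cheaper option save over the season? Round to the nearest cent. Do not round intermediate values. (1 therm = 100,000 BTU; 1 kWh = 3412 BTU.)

$4931.25

Heat load = 741 therm × 100,000 = 74,100,000 BTU
Gas: input = 74,100,000 / 0.930 = 79,677,419 BTU = 796.8 therm → 796.8 × $2.91 = $2,318.61; + 6 × $7.32 standing = $2,362.53
Electric: 74,100,000 BTU / 3412 = 21,720 kWh → × $0.331 = $7,188.48; + 6 × $17.55 standing = $7,293.78
Difference = |$2,362.53 − $7,293.78| = $4,931.25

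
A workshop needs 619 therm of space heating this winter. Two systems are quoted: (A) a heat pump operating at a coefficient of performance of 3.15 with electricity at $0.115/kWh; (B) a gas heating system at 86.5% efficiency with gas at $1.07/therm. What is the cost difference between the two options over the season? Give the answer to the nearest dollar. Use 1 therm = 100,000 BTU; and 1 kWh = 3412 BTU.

Heat load = 619 therm × 100,000 = 61,900,000 BTU
Gas: input = 61,900,000 / 0.865 = 71,560,694 BTU = 715.6 therm → 715.6 × $1.07 = $765.70
Heat pump: 61,900,000 BTU / 3412 = 18,140 kWh heat; / 3.15 = 5,759 kWh in → × $0.115 = $662.32
Difference = |$765.70 − $662.32| = $103.38 ≈ $103

$103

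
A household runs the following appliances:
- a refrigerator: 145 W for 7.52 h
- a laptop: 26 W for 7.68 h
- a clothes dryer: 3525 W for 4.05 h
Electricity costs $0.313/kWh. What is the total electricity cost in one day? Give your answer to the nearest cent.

$4.87

refrigerator: 145 W × 7.52 h = 1,090 Wh = 1.09 kWh
laptop: 26 W × 7.68 h = 200 Wh = 0.1997 kWh
clothes dryer: 3525 W × 4.05 h = 14,276 Wh = 14.28 kWh
Total energy = 1.09 + 0.1997 + 14.28 = 15.57 kWh
Cost = 15.57 kWh × $0.313 = $4.87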